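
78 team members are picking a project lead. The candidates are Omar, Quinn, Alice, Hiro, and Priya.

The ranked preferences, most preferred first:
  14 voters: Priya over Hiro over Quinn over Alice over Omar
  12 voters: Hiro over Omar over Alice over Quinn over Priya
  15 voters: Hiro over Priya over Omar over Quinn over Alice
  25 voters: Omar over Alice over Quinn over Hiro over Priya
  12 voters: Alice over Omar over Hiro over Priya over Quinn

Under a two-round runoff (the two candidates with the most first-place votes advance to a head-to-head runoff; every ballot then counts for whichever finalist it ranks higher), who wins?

Round 1 first-place votes: Omar 25, Quinn 0, Alice 12, Hiro 27, Priya 14. Hiro and Omar advance.
Runoff: Hiro is ranked above Omar on 41 ballots, Omar above Hiro on 37.

Hiro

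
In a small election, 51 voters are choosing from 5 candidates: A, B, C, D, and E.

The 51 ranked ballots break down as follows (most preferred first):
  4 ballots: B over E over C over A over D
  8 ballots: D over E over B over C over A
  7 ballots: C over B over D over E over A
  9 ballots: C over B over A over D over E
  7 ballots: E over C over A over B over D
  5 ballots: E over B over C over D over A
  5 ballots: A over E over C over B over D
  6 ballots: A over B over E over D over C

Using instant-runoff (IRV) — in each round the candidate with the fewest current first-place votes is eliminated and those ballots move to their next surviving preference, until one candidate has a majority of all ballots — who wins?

Round 1: A 11, B 4, C 16, D 8, E 12. B eliminated.
Round 2: A 11, C 16, D 8, E 16. D eliminated.
Round 3: A 11, C 16, E 24. A eliminated.
Round 4: C 16, E 35. E has a majority (≥26).

E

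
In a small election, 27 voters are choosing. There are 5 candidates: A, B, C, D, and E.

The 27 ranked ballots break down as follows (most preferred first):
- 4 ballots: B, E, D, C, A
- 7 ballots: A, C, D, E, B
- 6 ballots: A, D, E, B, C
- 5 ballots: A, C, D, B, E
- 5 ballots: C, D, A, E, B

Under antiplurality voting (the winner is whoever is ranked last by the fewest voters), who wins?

D

Last-place votes: A 4, B 12, C 6, D 0, E 5.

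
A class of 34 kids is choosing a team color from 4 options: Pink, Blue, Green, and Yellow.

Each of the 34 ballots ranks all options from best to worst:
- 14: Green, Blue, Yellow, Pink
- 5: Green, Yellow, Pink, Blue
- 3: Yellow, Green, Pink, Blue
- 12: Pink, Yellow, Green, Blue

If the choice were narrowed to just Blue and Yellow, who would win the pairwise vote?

Blue is ranked above Yellow on 14 ballots; Yellow above Blue on 20.

Yellow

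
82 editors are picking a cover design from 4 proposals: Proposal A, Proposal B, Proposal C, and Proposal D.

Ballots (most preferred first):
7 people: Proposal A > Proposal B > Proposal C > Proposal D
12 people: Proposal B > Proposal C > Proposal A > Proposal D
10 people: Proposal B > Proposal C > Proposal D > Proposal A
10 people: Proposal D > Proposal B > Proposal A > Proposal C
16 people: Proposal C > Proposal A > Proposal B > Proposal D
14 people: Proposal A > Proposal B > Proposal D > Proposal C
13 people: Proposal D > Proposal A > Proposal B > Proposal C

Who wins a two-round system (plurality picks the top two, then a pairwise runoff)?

Proposal B

Round 1 first-place votes: Proposal A 21, Proposal B 22, Proposal C 16, Proposal D 23. Proposal D and Proposal B advance.
Runoff: Proposal D is ranked above Proposal B on 23 ballots, Proposal B above Proposal D on 59.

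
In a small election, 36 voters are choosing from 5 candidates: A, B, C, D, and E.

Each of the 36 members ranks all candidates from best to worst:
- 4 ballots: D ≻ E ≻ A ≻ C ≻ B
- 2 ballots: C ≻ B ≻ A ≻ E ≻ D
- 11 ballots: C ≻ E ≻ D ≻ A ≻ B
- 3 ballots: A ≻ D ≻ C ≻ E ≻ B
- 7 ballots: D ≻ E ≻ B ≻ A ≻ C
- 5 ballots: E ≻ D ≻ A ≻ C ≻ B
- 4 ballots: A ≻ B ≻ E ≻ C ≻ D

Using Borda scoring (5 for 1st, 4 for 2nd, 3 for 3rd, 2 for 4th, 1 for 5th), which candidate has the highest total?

E

A: 4×3 + 2×3 + 11×2 + 3×5 + 7×2 + 5×3 + 4×5 = 104
B: 4×1 + 2×4 + 11×1 + 3×1 + 7×3 + 5×1 + 4×4 = 68
C: 4×2 + 2×5 + 11×5 + 3×3 + 7×1 + 5×2 + 4×2 = 107
D: 4×5 + 2×1 + 11×3 + 3×4 + 7×5 + 5×4 + 4×1 = 126
E: 4×4 + 2×2 + 11×4 + 3×2 + 7×4 + 5×5 + 4×3 = 135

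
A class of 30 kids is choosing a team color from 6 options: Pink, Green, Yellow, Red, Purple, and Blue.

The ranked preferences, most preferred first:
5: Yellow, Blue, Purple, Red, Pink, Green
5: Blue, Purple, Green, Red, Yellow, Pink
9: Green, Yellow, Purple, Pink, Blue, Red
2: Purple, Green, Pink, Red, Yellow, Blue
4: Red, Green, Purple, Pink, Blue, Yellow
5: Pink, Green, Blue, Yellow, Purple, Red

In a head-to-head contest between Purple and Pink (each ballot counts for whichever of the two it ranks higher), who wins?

Purple is ranked above Pink on 25 ballots; Pink above Purple on 5.

Purple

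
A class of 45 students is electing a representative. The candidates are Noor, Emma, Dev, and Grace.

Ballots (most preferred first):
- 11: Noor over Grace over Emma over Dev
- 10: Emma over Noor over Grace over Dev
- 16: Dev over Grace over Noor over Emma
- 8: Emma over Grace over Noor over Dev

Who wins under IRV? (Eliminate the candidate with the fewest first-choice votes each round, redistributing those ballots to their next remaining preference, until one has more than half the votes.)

Emma

Round 1: Noor 11, Emma 18, Dev 16, Grace 0. Grace eliminated.
Round 2: Noor 11, Emma 18, Dev 16. Noor eliminated.
Round 3: Emma 29, Dev 16. Emma has a majority (≥23).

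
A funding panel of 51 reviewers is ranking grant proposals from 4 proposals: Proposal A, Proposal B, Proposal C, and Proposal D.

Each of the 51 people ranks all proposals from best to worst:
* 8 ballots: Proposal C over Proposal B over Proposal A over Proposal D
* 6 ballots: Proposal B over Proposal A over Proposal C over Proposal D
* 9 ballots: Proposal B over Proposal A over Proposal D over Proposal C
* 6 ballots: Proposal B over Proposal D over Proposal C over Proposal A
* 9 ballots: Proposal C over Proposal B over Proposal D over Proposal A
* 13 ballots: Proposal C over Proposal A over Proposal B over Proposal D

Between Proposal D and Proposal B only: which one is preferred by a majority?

Proposal B

Proposal D is ranked above Proposal B on 0 ballots; Proposal B above Proposal D on 51.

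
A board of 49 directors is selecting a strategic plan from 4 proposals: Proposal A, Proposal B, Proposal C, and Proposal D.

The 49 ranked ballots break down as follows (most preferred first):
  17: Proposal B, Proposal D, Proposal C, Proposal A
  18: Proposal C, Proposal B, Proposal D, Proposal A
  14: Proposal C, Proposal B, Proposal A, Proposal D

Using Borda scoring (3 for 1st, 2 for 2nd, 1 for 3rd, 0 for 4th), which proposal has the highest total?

Proposal B

Proposal A: 17×0 + 18×0 + 14×1 = 14
Proposal B: 17×3 + 18×2 + 14×2 = 115
Proposal C: 17×1 + 18×3 + 14×3 = 113
Proposal D: 17×2 + 18×1 + 14×0 = 52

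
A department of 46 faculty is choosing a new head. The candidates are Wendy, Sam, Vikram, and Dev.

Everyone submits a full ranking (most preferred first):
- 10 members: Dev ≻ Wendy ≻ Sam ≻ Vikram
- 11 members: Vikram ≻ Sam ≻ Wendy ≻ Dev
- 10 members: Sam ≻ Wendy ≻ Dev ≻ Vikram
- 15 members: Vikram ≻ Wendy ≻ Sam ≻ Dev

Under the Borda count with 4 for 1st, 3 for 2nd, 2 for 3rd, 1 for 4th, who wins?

Wendy

Wendy: 10×3 + 11×2 + 10×3 + 15×3 = 127
Sam: 10×2 + 11×3 + 10×4 + 15×2 = 123
Vikram: 10×1 + 11×4 + 10×1 + 15×4 = 124
Dev: 10×4 + 11×1 + 10×2 + 15×1 = 86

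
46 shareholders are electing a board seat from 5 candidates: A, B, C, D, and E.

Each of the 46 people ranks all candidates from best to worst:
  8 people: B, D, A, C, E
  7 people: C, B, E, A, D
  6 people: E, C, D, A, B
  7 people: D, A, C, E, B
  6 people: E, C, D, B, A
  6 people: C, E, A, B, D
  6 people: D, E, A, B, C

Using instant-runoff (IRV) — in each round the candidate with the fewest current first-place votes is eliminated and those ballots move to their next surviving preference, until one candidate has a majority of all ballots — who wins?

Round 1: A 0, B 8, C 13, D 13, E 12. A eliminated.
Round 2: B 8, C 13, D 13, E 12. B eliminated.
Round 3: C 13, D 21, E 12. E eliminated.
Round 4: C 25, D 21. C has a majority (≥24).

C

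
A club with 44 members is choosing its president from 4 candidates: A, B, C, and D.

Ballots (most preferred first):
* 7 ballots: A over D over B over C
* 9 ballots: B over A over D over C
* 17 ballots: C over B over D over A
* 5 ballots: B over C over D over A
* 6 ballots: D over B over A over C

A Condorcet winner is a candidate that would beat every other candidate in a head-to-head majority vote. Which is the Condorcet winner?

B vs A: 37–7
B vs C: 27–17
B vs D: 31–13
B beats every other candidate.

B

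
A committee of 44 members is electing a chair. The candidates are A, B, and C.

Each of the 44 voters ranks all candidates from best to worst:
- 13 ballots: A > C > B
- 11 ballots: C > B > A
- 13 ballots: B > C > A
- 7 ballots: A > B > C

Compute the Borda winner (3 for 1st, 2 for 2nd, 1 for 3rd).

A: 13×3 + 11×1 + 13×1 + 7×3 = 84
B: 13×1 + 11×2 + 13×3 + 7×2 = 88
C: 13×2 + 11×3 + 13×2 + 7×1 = 92

C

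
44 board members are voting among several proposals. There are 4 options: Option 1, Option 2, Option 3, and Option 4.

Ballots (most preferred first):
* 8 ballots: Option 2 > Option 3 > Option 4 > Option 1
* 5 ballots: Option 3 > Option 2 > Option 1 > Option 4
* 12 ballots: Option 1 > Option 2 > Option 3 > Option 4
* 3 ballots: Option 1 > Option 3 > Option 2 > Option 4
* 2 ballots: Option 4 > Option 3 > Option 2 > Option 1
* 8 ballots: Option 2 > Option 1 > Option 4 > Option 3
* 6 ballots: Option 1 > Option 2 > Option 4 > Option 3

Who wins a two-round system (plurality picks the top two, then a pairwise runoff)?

Option 2

Round 1 first-place votes: Option 1 21, Option 2 16, Option 3 5, Option 4 2. Option 1 and Option 2 advance.
Runoff: Option 1 is ranked above Option 2 on 21 ballots, Option 2 above Option 1 on 23.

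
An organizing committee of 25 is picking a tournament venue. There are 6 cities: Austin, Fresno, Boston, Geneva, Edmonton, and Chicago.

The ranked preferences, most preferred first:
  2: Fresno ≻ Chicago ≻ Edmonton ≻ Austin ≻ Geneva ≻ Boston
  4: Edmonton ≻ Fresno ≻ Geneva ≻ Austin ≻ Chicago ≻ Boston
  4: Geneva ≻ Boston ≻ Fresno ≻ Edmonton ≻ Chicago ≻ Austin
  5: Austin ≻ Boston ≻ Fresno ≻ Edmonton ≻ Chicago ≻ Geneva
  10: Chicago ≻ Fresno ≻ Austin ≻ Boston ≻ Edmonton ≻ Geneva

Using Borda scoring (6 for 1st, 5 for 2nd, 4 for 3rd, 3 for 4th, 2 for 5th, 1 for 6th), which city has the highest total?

Fresno

Austin: 2×3 + 4×3 + 4×1 + 5×6 + 10×4 = 92
Fresno: 2×6 + 4×5 + 4×4 + 5×4 + 10×5 = 118
Boston: 2×1 + 4×1 + 4×5 + 5×5 + 10×3 = 81
Geneva: 2×2 + 4×4 + 4×6 + 5×1 + 10×1 = 59
Edmonton: 2×4 + 4×6 + 4×3 + 5×3 + 10×2 = 79
Chicago: 2×5 + 4×2 + 4×2 + 5×2 + 10×6 = 96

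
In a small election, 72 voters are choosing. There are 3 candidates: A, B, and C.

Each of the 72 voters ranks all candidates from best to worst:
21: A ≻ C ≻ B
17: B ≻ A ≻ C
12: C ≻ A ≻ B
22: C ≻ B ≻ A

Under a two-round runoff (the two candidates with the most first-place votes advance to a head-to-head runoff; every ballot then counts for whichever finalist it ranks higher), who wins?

Round 1 first-place votes: A 21, B 17, C 34. C and A advance.
Runoff: C is ranked above A on 34 ballots, A above C on 38.

A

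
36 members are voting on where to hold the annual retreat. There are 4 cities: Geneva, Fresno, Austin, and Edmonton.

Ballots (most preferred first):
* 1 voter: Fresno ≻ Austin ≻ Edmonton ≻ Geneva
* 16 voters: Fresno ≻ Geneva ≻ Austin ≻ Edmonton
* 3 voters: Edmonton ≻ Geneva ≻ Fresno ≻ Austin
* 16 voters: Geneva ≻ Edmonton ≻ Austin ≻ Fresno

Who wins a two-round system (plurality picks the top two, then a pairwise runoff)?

Geneva

Round 1 first-place votes: Geneva 16, Fresno 17, Austin 0, Edmonton 3. Fresno and Geneva advance.
Runoff: Fresno is ranked above Geneva on 17 ballots, Geneva above Fresno on 19.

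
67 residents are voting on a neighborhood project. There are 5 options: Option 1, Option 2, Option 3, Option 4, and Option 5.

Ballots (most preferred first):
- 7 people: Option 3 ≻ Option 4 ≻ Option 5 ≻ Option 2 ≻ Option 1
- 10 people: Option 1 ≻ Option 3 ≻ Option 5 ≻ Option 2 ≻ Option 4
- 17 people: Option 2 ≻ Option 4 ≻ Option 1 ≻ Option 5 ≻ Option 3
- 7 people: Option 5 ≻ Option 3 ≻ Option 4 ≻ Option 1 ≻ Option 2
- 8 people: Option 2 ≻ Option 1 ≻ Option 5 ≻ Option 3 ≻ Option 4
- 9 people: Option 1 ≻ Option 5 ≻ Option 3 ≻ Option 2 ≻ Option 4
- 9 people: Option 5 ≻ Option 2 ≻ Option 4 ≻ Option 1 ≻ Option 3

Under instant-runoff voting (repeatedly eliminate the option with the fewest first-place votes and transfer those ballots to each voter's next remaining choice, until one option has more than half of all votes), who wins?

Round 1: Option 1 19, Option 2 25, Option 3 7, Option 4 0, Option 5 16. Option 4 eliminated.
Round 2: Option 1 19, Option 2 25, Option 3 7, Option 5 16. Option 3 eliminated.
Round 3: Option 1 19, Option 2 25, Option 5 23. Option 1 eliminated.
Round 4: Option 2 25, Option 5 42. Option 5 has a majority (≥34).

Option 5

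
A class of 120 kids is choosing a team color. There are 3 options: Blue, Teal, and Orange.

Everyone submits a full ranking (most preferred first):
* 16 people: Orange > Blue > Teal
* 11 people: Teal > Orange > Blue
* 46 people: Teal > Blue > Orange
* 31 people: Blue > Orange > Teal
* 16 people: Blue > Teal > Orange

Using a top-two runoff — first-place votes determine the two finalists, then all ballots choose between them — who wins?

Blue

Round 1 first-place votes: Blue 47, Teal 57, Orange 16. Teal and Blue advance.
Runoff: Teal is ranked above Blue on 57 ballots, Blue above Teal on 63.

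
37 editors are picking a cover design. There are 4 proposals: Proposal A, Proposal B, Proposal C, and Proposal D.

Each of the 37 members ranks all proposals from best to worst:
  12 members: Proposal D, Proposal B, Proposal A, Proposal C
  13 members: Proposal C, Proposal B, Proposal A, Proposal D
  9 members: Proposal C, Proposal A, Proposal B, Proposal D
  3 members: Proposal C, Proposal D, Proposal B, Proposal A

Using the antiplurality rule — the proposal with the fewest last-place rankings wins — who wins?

Proposal B

Last-place votes: Proposal A 3, Proposal B 0, Proposal C 12, Proposal D 22.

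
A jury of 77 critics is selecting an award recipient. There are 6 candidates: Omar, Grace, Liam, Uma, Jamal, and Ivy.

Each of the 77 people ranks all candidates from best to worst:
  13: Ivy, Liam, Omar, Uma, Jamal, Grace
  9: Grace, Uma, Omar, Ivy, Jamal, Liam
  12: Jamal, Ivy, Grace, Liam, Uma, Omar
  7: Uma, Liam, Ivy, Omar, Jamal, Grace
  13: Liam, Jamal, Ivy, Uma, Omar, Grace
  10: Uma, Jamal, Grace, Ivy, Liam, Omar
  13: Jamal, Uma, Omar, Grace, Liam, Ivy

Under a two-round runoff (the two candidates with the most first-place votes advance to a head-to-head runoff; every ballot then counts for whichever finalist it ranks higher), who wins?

Uma

Round 1 first-place votes: Omar 0, Grace 9, Liam 13, Uma 17, Jamal 25, Ivy 13. Jamal and Uma advance.
Runoff: Jamal is ranked above Uma on 38 ballots, Uma above Jamal on 39.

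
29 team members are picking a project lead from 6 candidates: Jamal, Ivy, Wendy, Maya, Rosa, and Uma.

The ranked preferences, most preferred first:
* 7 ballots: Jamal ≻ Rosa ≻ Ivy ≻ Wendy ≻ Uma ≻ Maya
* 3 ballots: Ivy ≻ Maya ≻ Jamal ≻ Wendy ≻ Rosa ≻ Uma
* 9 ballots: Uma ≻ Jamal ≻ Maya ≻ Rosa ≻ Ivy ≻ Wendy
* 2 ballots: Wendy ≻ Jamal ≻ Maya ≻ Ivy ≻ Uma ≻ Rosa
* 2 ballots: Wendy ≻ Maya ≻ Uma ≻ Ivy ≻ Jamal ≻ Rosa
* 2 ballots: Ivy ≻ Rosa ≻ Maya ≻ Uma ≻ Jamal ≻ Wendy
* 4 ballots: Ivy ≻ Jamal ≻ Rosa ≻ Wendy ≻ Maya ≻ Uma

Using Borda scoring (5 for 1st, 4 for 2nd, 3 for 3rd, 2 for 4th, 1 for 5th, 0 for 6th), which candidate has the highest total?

Jamal: 7×5 + 3×3 + 9×4 + 2×4 + 2×1 + 2×1 + 4×4 = 108
Ivy: 7×3 + 3×5 + 9×1 + 2×2 + 2×2 + 2×5 + 4×5 = 83
Wendy: 7×2 + 3×2 + 9×0 + 2×5 + 2×5 + 2×0 + 4×2 = 48
Maya: 7×0 + 3×4 + 9×3 + 2×3 + 2×4 + 2×3 + 4×1 = 63
Rosa: 7×4 + 3×1 + 9×2 + 2×0 + 2×0 + 2×4 + 4×3 = 69
Uma: 7×1 + 3×0 + 9×5 + 2×1 + 2×3 + 2×2 + 4×0 = 64

Jamal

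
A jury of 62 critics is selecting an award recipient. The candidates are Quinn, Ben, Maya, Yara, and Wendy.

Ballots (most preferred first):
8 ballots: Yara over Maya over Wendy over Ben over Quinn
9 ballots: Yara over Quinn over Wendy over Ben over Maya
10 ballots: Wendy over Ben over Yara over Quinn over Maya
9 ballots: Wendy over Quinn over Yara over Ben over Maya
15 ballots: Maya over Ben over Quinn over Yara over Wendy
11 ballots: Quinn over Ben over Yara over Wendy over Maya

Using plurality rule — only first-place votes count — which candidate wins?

First-place votes: Quinn 11, Ben 0, Maya 15, Yara 17, Wendy 19.

Wendy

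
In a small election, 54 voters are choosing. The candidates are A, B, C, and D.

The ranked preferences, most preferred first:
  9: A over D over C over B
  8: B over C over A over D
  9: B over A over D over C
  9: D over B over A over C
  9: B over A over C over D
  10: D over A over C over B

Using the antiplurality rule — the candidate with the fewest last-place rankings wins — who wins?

Last-place votes: A 0, B 19, C 18, D 17.

A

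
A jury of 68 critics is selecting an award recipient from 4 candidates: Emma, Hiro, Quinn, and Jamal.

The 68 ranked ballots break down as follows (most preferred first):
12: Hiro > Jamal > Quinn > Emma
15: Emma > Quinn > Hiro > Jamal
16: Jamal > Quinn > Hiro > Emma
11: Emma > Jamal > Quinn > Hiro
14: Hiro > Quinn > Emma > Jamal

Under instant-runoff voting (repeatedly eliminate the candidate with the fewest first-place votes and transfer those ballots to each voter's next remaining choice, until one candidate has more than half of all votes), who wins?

Round 1: Emma 26, Hiro 26, Quinn 0, Jamal 16. Quinn eliminated.
Round 2: Emma 26, Hiro 26, Jamal 16. Jamal eliminated.
Round 3: Emma 26, Hiro 42. Hiro has a majority (≥35).

Hiro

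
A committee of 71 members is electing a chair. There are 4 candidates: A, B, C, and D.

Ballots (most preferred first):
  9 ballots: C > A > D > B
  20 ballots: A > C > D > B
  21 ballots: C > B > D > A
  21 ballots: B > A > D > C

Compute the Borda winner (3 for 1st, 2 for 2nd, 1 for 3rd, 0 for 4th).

C

A: 9×2 + 20×3 + 21×0 + 21×2 = 120
B: 9×0 + 20×0 + 21×2 + 21×3 = 105
C: 9×3 + 20×2 + 21×3 + 21×0 = 130
D: 9×1 + 20×1 + 21×1 + 21×1 = 71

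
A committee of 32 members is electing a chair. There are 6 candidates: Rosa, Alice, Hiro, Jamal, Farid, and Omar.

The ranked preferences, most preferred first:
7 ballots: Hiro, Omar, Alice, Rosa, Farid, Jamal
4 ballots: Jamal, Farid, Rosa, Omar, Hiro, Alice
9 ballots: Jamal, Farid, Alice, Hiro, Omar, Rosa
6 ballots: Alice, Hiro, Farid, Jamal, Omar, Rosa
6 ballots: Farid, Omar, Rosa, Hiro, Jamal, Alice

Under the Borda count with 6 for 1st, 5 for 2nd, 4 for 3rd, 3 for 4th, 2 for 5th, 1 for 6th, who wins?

Farid

Rosa: 7×3 + 4×4 + 9×1 + 6×1 + 6×4 = 76
Alice: 7×4 + 4×1 + 9×4 + 6×6 + 6×1 = 110
Hiro: 7×6 + 4×2 + 9×3 + 6×5 + 6×3 = 125
Jamal: 7×1 + 4×6 + 9×6 + 6×3 + 6×2 = 115
Farid: 7×2 + 4×5 + 9×5 + 6×4 + 6×6 = 139
Omar: 7×5 + 4×3 + 9×2 + 6×2 + 6×5 = 107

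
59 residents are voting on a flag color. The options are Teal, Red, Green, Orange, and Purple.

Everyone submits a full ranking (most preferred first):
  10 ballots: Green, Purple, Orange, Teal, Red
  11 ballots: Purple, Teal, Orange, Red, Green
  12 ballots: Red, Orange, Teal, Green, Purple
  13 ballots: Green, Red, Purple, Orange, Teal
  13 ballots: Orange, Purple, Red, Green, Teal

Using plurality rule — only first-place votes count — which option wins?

Green

First-place votes: Teal 0, Red 12, Green 23, Orange 13, Purple 11.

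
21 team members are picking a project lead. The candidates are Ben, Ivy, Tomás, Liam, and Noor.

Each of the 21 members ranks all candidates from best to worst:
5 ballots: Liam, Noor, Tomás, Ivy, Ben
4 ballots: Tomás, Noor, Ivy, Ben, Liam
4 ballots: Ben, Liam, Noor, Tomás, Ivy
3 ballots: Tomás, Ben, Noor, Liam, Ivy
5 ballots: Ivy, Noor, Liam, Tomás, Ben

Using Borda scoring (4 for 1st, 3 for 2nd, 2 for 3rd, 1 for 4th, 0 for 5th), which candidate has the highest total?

Ben: 5×0 + 4×1 + 4×4 + 3×3 + 5×0 = 29
Ivy: 5×1 + 4×2 + 4×0 + 3×0 + 5×4 = 33
Tomás: 5×2 + 4×4 + 4×1 + 3×4 + 5×1 = 47
Liam: 5×4 + 4×0 + 4×3 + 3×1 + 5×2 = 45
Noor: 5×3 + 4×3 + 4×2 + 3×2 + 5×3 = 56

Noor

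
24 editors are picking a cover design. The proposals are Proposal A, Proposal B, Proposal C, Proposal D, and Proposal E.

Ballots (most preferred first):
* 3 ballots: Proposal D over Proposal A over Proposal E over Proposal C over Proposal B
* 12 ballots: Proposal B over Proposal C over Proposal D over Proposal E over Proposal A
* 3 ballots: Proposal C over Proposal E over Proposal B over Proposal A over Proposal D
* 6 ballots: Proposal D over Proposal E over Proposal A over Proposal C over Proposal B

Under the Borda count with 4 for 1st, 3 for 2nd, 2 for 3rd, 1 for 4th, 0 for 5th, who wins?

Proposal D

Proposal A: 3×3 + 12×0 + 3×1 + 6×2 = 24
Proposal B: 3×0 + 12×4 + 3×2 + 6×0 = 54
Proposal C: 3×1 + 12×3 + 3×4 + 6×1 = 57
Proposal D: 3×4 + 12×2 + 3×0 + 6×4 = 60
Proposal E: 3×2 + 12×1 + 3×3 + 6×3 = 45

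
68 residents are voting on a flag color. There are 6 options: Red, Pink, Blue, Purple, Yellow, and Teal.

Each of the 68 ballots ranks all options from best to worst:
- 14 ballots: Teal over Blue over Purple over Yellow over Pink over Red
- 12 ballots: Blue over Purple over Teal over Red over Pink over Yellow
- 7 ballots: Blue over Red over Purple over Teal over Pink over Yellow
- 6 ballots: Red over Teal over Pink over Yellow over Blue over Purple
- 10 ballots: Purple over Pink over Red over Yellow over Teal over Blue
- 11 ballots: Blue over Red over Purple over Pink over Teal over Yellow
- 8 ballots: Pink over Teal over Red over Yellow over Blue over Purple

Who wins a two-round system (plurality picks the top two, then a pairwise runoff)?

Round 1 first-place votes: Red 6, Pink 8, Blue 30, Purple 10, Yellow 0, Teal 14. Blue and Teal advance.
Runoff: Blue is ranked above Teal on 30 ballots, Teal above Blue on 38.

Teal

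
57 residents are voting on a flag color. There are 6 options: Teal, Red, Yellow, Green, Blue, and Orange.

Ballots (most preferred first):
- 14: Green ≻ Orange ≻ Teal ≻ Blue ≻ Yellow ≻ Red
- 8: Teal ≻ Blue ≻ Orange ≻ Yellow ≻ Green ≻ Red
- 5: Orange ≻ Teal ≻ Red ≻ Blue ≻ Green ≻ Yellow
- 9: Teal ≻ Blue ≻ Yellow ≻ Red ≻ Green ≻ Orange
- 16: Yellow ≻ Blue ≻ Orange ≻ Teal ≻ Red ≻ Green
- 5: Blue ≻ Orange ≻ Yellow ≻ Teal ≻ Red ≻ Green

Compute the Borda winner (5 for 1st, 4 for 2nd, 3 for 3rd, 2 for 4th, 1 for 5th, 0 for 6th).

Blue

Teal: 14×3 + 8×5 + 5×4 + 9×5 + 16×2 + 5×2 = 189
Red: 14×0 + 8×0 + 5×3 + 9×2 + 16×1 + 5×1 = 54
Yellow: 14×1 + 8×2 + 5×0 + 9×3 + 16×5 + 5×3 = 152
Green: 14×5 + 8×1 + 5×1 + 9×1 + 16×0 + 5×0 = 92
Blue: 14×2 + 8×4 + 5×2 + 9×4 + 16×4 + 5×5 = 195
Orange: 14×4 + 8×3 + 5×5 + 9×0 + 16×3 + 5×4 = 173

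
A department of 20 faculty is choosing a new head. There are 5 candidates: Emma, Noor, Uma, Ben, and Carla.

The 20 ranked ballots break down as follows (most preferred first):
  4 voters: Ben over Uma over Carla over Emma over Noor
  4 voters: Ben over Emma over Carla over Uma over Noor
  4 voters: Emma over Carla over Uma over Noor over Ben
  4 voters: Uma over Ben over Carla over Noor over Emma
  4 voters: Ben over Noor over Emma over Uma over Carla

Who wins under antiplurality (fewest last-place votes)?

Uma

Last-place votes: Emma 4, Noor 8, Uma 0, Ben 4, Carla 4.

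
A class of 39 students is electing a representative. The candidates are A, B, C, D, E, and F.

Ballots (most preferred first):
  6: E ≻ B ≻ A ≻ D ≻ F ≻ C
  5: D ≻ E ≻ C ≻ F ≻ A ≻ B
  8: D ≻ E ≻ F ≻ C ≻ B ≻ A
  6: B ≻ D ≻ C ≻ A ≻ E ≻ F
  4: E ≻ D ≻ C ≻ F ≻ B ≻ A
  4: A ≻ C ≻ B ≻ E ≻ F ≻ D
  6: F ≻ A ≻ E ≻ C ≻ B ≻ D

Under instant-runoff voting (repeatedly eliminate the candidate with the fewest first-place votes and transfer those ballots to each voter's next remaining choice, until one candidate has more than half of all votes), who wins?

E

Round 1: A 4, B 6, C 0, D 13, E 10, F 6. C eliminated.
Round 2: A 4, B 6, D 13, E 10, F 6. A eliminated.
Round 3: B 10, D 13, E 10, F 6. F eliminated.
Round 4: B 10, D 13, E 16. B eliminated.
Round 5: D 19, E 20. E has a majority (≥20).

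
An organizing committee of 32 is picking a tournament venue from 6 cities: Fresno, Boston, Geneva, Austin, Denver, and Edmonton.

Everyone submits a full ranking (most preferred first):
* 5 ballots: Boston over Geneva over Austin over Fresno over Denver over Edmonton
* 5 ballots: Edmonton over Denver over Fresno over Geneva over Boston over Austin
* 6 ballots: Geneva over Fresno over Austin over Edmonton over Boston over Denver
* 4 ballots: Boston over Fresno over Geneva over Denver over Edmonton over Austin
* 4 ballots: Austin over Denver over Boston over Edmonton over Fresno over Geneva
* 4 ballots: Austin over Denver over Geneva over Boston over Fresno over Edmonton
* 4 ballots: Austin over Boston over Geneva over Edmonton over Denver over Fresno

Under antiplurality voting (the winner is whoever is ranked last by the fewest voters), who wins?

Last-place votes: Fresno 4, Boston 0, Geneva 4, Austin 9, Denver 6, Edmonton 9.

Boston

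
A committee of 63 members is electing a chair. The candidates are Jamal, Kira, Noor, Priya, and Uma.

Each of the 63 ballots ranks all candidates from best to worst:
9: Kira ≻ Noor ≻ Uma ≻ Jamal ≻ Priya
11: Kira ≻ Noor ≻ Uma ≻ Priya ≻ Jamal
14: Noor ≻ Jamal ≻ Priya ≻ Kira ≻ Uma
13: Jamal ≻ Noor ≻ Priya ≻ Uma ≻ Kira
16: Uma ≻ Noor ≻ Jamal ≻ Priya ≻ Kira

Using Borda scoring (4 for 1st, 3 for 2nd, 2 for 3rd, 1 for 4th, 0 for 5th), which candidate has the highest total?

Jamal: 9×1 + 11×0 + 14×3 + 13×4 + 16×2 = 135
Kira: 9×4 + 11×4 + 14×1 + 13×0 + 16×0 = 94
Noor: 9×3 + 11×3 + 14×4 + 13×3 + 16×3 = 203
Priya: 9×0 + 11×1 + 14×2 + 13×2 + 16×1 = 81
Uma: 9×2 + 11×2 + 14×0 + 13×1 + 16×4 = 117

Noor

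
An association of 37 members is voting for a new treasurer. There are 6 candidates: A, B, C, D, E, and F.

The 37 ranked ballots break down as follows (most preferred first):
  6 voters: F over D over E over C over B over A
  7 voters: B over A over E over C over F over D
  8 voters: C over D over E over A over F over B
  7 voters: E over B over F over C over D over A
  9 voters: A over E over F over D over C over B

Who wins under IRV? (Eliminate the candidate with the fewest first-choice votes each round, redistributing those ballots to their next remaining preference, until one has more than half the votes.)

E

Round 1: A 9, B 7, C 8, D 0, E 7, F 6. D eliminated.
Round 2: A 9, B 7, C 8, E 7, F 6. F eliminated.
Round 3: A 9, B 7, C 8, E 13. B eliminated.
Round 4: A 16, C 8, E 13. C eliminated.
Round 5: A 16, E 21. E has a majority (≥19).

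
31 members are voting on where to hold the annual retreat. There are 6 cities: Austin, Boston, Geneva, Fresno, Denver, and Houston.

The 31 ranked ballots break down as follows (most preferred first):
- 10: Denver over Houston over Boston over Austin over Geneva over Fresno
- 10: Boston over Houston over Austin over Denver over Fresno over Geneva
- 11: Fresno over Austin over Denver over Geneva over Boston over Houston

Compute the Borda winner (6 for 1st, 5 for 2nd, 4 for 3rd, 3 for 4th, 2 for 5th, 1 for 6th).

Austin: 10×3 + 10×4 + 11×5 = 125
Boston: 10×4 + 10×6 + 11×2 = 122
Geneva: 10×2 + 10×1 + 11×3 = 63
Fresno: 10×1 + 10×2 + 11×6 = 96
Denver: 10×6 + 10×3 + 11×4 = 134
Houston: 10×5 + 10×5 + 11×1 = 111

Denver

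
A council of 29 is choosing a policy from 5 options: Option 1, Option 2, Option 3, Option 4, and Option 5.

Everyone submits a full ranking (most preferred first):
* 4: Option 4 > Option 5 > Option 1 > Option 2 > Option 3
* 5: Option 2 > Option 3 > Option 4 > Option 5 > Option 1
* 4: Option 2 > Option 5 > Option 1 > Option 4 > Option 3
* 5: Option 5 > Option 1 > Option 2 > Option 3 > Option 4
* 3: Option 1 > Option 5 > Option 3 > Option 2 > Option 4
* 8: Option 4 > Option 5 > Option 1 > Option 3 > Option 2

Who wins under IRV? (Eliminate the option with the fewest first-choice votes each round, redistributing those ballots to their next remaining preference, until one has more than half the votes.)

Round 1: Option 1 3, Option 2 9, Option 3 0, Option 4 12, Option 5 5. Option 3 eliminated.
Round 2: Option 1 3, Option 2 9, Option 4 12, Option 5 5. Option 1 eliminated.
Round 3: Option 2 9, Option 4 12, Option 5 8. Option 5 eliminated.
Round 4: Option 2 17, Option 4 12. Option 2 has a majority (≥15).

Option 2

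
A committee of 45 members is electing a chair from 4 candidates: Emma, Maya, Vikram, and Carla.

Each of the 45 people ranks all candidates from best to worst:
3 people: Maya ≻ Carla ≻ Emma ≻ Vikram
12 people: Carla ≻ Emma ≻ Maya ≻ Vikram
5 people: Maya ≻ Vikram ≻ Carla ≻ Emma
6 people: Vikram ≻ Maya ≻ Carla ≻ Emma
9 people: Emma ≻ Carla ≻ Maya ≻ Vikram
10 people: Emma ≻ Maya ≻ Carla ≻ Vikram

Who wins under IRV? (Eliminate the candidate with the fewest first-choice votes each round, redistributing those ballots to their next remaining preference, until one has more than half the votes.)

Emma

Round 1: Emma 19, Maya 8, Vikram 6, Carla 12. Vikram eliminated.
Round 2: Emma 19, Maya 14, Carla 12. Carla eliminated.
Round 3: Emma 31, Maya 14. Emma has a majority (≥23).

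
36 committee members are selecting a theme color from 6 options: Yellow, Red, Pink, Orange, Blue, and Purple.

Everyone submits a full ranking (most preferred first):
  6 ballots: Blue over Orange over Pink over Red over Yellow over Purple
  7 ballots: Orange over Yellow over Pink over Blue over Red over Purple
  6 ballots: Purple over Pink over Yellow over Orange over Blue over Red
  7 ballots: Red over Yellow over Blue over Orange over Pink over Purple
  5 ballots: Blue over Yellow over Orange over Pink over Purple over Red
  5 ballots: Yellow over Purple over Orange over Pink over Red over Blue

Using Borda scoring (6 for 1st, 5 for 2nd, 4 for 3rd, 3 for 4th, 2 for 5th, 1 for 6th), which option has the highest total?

Yellow

Yellow: 6×2 + 7×5 + 6×4 + 7×5 + 5×5 + 5×6 = 161
Red: 6×3 + 7×2 + 6×1 + 7×6 + 5×1 + 5×2 = 95
Pink: 6×4 + 7×4 + 6×5 + 7×2 + 5×3 + 5×3 = 126
Orange: 6×5 + 7×6 + 6×3 + 7×3 + 5×4 + 5×4 = 151
Blue: 6×6 + 7×3 + 6×2 + 7×4 + 5×6 + 5×1 = 132
Purple: 6×1 + 7×1 + 6×6 + 7×1 + 5×2 + 5×5 = 91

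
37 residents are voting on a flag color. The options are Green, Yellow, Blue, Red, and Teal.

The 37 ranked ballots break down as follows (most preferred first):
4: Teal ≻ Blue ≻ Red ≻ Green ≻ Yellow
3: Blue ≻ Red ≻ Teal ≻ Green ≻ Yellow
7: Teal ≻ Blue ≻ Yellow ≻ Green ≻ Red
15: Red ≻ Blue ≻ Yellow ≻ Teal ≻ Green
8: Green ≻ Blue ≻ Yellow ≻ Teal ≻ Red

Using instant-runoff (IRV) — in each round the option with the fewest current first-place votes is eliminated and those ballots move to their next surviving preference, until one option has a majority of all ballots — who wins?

Teal

Round 1: Green 8, Yellow 0, Blue 3, Red 15, Teal 11. Yellow eliminated.
Round 2: Green 8, Blue 3, Red 15, Teal 11. Blue eliminated.
Round 3: Green 8, Red 18, Teal 11. Green eliminated.
Round 4: Red 18, Teal 19. Teal has a majority (≥19).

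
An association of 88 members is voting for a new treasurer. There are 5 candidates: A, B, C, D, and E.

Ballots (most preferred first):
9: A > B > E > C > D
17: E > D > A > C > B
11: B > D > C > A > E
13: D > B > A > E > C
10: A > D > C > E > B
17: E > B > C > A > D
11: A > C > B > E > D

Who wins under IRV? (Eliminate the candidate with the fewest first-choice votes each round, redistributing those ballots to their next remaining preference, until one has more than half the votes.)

Round 1: A 30, B 11, C 0, D 13, E 34. C eliminated.
Round 2: A 30, B 11, D 13, E 34. B eliminated.
Round 3: A 30, D 24, E 34. D eliminated.
Round 4: A 54, E 34. A has a majority (≥45).

A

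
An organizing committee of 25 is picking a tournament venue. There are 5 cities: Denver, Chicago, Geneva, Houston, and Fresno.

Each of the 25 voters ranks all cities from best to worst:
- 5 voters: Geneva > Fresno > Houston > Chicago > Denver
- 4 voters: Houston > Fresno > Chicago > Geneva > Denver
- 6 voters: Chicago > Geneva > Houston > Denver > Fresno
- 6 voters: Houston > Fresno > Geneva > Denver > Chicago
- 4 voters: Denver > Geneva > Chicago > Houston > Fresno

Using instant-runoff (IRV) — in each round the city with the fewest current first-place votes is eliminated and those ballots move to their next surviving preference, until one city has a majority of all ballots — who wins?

Geneva

Round 1: Denver 4, Chicago 6, Geneva 5, Houston 10, Fresno 0. Fresno eliminated.
Round 2: Denver 4, Chicago 6, Geneva 5, Houston 10. Denver eliminated.
Round 3: Chicago 6, Geneva 9, Houston 10. Chicago eliminated.
Round 4: Geneva 15, Houston 10. Geneva has a majority (≥13).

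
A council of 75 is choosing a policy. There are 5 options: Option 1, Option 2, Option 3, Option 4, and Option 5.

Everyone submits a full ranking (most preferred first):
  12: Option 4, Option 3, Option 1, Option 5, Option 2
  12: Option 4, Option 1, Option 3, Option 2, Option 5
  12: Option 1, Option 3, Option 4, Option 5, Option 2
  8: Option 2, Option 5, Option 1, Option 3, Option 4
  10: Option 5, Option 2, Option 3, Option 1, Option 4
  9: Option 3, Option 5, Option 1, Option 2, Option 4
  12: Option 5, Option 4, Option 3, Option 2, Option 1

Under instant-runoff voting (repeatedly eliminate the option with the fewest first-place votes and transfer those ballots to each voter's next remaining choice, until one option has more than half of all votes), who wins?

Round 1: Option 1 12, Option 2 8, Option 3 9, Option 4 24, Option 5 22. Option 2 eliminated.
Round 2: Option 1 12, Option 3 9, Option 4 24, Option 5 30. Option 3 eliminated.
Round 3: Option 1 12, Option 4 24, Option 5 39. Option 5 has a majority (≥38).

Option 5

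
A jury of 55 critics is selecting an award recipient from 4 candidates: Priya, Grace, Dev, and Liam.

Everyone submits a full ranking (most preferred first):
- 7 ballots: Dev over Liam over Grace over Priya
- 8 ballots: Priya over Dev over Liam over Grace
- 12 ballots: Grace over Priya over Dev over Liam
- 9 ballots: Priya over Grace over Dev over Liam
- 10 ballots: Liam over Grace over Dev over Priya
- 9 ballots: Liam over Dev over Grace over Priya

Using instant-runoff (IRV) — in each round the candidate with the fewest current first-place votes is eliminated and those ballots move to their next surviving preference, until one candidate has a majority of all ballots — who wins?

Priya

Round 1: Priya 17, Grace 12, Dev 7, Liam 19. Dev eliminated.
Round 2: Priya 17, Grace 12, Liam 26. Grace eliminated.
Round 3: Priya 29, Liam 26. Priya has a majority (≥28).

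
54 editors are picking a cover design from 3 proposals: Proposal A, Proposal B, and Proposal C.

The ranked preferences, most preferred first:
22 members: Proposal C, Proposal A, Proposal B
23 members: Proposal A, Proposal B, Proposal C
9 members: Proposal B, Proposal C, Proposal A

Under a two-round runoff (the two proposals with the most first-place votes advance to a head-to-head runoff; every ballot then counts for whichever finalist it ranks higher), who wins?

Proposal C

Round 1 first-place votes: Proposal A 23, Proposal B 9, Proposal C 22. Proposal A and Proposal C advance.
Runoff: Proposal A is ranked above Proposal C on 23 ballots, Proposal C above Proposal A on 31.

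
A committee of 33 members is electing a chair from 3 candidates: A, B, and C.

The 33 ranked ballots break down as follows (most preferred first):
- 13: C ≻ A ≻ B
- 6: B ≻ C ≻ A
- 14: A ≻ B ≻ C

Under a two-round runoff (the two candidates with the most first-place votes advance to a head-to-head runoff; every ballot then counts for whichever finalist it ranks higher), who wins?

Round 1 first-place votes: A 14, B 6, C 13. A and C advance.
Runoff: A is ranked above C on 14 ballots, C above A on 19.

C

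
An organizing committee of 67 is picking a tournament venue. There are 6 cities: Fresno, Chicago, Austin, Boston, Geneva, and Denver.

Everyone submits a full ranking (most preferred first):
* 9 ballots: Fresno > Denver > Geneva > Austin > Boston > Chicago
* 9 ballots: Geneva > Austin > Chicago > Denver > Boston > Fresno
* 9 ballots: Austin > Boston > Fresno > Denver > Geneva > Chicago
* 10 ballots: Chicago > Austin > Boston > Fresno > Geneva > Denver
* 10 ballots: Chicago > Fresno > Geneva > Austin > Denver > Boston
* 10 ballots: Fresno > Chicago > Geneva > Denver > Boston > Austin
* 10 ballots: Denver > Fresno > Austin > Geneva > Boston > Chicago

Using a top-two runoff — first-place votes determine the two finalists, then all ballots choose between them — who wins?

Fresno

Round 1 first-place votes: Fresno 19, Chicago 20, Austin 9, Boston 0, Geneva 9, Denver 10. Chicago and Fresno advance.
Runoff: Chicago is ranked above Fresno on 29 ballots, Fresno above Chicago on 38.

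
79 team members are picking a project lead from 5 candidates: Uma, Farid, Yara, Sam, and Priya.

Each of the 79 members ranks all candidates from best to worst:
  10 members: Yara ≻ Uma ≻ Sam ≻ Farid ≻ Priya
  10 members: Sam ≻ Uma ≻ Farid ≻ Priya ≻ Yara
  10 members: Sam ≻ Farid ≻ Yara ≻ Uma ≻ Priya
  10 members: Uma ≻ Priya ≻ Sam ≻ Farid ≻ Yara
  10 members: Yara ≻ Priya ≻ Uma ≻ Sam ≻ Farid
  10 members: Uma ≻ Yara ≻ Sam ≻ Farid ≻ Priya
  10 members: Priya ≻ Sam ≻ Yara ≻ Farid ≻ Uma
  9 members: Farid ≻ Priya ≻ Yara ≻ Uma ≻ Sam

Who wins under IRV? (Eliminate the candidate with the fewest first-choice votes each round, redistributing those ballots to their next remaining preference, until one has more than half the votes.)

Round 1: Uma 20, Farid 9, Yara 20, Sam 20, Priya 10. Farid eliminated.
Round 2: Uma 20, Yara 20, Sam 20, Priya 19. Priya eliminated.
Round 3: Uma 20, Yara 29, Sam 30. Uma eliminated.
Round 4: Yara 39, Sam 40. Sam has a majority (≥40).

Sam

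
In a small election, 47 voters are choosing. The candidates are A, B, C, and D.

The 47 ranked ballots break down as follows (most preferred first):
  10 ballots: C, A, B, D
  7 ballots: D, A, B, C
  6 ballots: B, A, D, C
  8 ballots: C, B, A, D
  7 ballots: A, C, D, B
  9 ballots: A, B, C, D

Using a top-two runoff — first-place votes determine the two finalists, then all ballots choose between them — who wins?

Round 1 first-place votes: A 16, B 6, C 18, D 7. C and A advance.
Runoff: C is ranked above A on 18 ballots, A above C on 29.

A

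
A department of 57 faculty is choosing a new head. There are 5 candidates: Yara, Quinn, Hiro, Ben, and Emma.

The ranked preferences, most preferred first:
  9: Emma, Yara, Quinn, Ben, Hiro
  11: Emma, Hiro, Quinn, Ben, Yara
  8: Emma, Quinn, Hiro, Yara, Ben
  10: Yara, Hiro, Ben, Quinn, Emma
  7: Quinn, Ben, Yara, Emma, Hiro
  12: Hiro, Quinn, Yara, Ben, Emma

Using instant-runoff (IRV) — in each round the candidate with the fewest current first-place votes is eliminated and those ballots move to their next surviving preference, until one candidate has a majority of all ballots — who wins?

Yara

Round 1: Yara 10, Quinn 7, Hiro 12, Ben 0, Emma 28. Ben eliminated.
Round 2: Yara 10, Quinn 7, Hiro 12, Emma 28. Quinn eliminated.
Round 3: Yara 17, Hiro 12, Emma 28. Hiro eliminated.
Round 4: Yara 29, Emma 28. Yara has a majority (≥29).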